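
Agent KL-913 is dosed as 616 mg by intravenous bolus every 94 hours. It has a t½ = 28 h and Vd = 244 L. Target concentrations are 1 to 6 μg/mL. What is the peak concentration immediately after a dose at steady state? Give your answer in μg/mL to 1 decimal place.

2.8 μg/mL

τ/t½ = 94/28 ≈ 3.3571, so fraction remaining f = (1/2)^(94/28) ≈ 0.0976.
Accumulation ratio R = 1/(1 − f) ≈ 1/0.9024 ≈ 1.1082.
Each bolus raises the concentration by D/Vd = 616/244 ≈ 2.525 μg/mL.
Steady-state peak Cmax,ss = C₀·R ≈ 2.525 × 1.1082 ≈ 2.798 μg/mL.
Peak 2.8 μg/mL vs MTC 6 μg/mL: below toxic threshold.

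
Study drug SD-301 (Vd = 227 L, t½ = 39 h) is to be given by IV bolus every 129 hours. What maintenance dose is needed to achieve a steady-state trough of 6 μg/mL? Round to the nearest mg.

τ/t½ = 129/39 ≈ 3.3077, so f = (1/2)^(129/39) ≈ 0.100992.
Cmin,ss = (D/Vd)·f/(1−f), so D = Cmin,ss·Vd·(1−f)/f.
D = 6 × 227 × (1−f)/f ≈ 6 × 227 × 8.90177 ≈ 12124.21 mg.

12124 mg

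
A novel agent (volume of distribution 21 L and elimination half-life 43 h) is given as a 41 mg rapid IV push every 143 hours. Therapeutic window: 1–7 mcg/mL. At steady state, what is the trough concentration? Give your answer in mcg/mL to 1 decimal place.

τ/t½ = 143/43 ≈ 3.3256, so fraction remaining f = (1/2)^(143/43) ≈ 0.0997.
Each bolus raises the concentration by D/Vd = 41/21 ≈ 1.952 mcg/mL.
Steady-state trough Cmin,ss = C₀·f/(1−f) ≈ 1.952 × 0.0997/0.9003 ≈ 0.216 mcg/mL.
Trough 0.2 mcg/mL vs MEC 1 mcg/mL: subtherapeutic.

0.2 mcg/mL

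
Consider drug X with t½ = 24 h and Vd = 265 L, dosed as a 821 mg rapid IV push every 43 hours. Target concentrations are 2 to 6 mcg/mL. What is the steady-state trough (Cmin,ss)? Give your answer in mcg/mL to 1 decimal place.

1.3 mcg/mL

Over one 43-h interval, 43/24 ≈ 1.7917 half-lives elapse, leaving f ≈ 0.2888 of each dose.
At steady state, accumulation factor R = 1/(1 − e^(−kτ)) ≈ 1.4061.
Each bolus raises the concentration by D/Vd = 821/265 ≈ 3.098 mcg/mL.
Cmax,ss = C₀/(1 − f) ≈ 3.098/0.7112 ≈ 4.356 mcg/mL.
One interval later, Cmin,ss = Cmax,ss·e^(−kτ) ≈ 4.356 × 0.2888 ≈ 1.258 mcg/mL.
Trough 1.3 mcg/mL vs MEC 2 mcg/mL: subtherapeutic.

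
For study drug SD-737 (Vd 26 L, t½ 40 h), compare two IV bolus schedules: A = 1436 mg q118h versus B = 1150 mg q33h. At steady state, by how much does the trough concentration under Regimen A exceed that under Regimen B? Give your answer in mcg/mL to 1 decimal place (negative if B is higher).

Regimen A: f = (1/2)^(118/40) ≈ 0.1294; Cmin,ss = (1436/26)·f/(1−f) ≈ 8.209 mcg/mL.
Regimen B: f = (1/2)^(33/40) ≈ 0.5645; Cmin,ss = (1150/26)·f/(1−f) ≈ 57.332 mcg/mL.
Difference ≈ 8.209 − 57.332 ≈ -49.123 mcg/mL.

-49.1 mcg/mL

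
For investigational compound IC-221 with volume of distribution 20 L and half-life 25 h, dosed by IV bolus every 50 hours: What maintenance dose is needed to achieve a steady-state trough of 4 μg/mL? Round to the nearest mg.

τ/t½ = 50/25 ≈ 2, so f = (1/2)^(50/25) ≈ 0.250000.
Cmin,ss = (D/Vd)·f/(1−f), so D = Cmin,ss·Vd·(1−f)/f.
D = 4 × 20 × (1−f)/f ≈ 4 × 20 × 3.00000 ≈ 240.00 mg.

240 mg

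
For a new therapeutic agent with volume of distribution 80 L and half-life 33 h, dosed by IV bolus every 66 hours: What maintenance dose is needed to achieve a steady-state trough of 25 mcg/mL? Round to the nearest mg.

6000 mg

τ/t½ = 66/33 ≈ 2, so f = (1/2)^(66/33) ≈ 0.250000.
Cmin,ss = (D/Vd)·f/(1−f), so D = Cmin,ss·Vd·(1−f)/f.
D = 25 × 80 × (1−f)/f ≈ 25 × 80 × 3.00000 ≈ 6000.00 mg.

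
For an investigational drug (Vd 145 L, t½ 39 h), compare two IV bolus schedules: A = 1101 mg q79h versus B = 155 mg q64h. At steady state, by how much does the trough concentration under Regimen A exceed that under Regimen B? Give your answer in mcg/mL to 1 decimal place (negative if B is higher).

2.0 mcg/mL

Regimen A: f = (1/2)^(79/39) ≈ 0.2456; Cmin,ss = (1101/145)·f/(1−f) ≈ 2.472 mcg/mL.
Regimen B: f = (1/2)^(64/39) ≈ 0.3206; Cmin,ss = (155/145)·f/(1−f) ≈ 0.504 mcg/mL.
Difference ≈ 2.472 − 0.504 ≈ 1.968 mcg/mL.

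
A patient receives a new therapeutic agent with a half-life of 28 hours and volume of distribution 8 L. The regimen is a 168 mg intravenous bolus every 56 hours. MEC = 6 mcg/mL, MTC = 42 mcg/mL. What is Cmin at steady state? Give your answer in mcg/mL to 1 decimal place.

7.0 mcg/mL

The dosing interval is 2 half-lives, so f = 2^(−2) = 0.25.
At steady state, R = 1/(1 − 0.25) = 4/3.
Single-dose peak C₀ = D/Vd = 168/8 = 21 mcg/mL.
Steady-state peak Cmax,ss = C₀·R = 21 × 4/3 ≈ 28.000 mcg/mL.
Steady-state trough Cmin,ss = Cmax,ss·f ≈ 28.000 × 0.25 ≈ 7.000 mcg/mL.
Trough 7.0 mcg/mL vs MEC 6 mcg/mL: adequate.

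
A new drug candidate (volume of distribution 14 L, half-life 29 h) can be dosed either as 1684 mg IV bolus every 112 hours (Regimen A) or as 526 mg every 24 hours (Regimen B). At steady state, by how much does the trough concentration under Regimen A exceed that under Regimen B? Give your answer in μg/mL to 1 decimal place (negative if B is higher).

Regimen A: f = (1/2)^(112/29) ≈ 0.0688; Cmin,ss = (1684/14)·f/(1−f) ≈ 8.887 μg/mL.
Regimen B: f = (1/2)^(24/29) ≈ 0.5635; Cmin,ss = (526/14)·f/(1−f) ≈ 48.503 μg/mL.
Difference ≈ 8.887 − 48.503 ≈ -39.616 μg/mL.

-39.6 μg/mL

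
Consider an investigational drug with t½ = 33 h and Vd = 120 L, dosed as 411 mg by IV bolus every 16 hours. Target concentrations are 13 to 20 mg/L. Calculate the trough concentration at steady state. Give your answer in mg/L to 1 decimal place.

8.6 mg/L

τ/t½ = 16/33 ≈ 0.48485, so fraction remaining f = (1/2)^(16/33) ≈ 0.7146.
At steady state, accumulation factor R = 1/(1 − e^(−kτ)) ≈ 3.5039.
Each bolus raises the concentration by D/Vd = 411/120 ≈ 3.425 mg/L.
Cmax,ss = C₀/(1 − f) ≈ 3.425/0.2854 ≈ 12.001 mg/L.
One interval later, Cmin,ss = Cmax,ss·e^(−kτ) ≈ 12.001 × 0.7146 ≈ 8.576 mg/L.
Trough 8.6 mg/L vs MEC 13 mg/L: subtherapeutic.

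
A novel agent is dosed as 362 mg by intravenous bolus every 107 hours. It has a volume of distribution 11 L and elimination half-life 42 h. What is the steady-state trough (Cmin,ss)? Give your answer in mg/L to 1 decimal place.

6.8 mg/L

Over one 107-h interval, 107/42 ≈ 2.5476 half-lives elapse, leaving f ≈ 0.1710 of each dose.
At steady state, accumulation factor R = 1/(1 − e^(−kτ)) ≈ 1.2063.
Single-dose peak C₀ = D/Vd = 362/11 ≈ 32.909 mg/L.
Steady-state peak Cmax,ss = C₀·R ≈ 32.909 × 1.2063 ≈ 39.698 mg/L.
One interval later, Cmin,ss = Cmax,ss·e^(−kτ) ≈ 39.698 × 0.1710 ≈ 6.788 mg/L.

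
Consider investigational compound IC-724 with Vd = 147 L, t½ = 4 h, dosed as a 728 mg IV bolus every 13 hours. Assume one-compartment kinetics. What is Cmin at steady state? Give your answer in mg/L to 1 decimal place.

0.6 mg/L

Over one 13-h interval, 13/4 ≈ 3.25 half-lives elapse, leaving f ≈ 0.1051 of each dose.
Single-dose peak C₀ = D/Vd = 728/147 ≈ 4.952 mg/L.
Steady-state trough Cmin,ss = C₀·f/(1−f) ≈ 4.952 × 0.1051/0.8949 ≈ 0.582 mg/L.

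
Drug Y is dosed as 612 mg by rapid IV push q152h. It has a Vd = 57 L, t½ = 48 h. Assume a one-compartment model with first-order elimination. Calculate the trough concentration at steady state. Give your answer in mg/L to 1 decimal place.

1.3 mg/L

τ/t½ = 152/48 ≈ 3.1667, so fraction remaining f = (1/2)^(152/48) ≈ 0.1114.
Accumulation ratio R = 1/(1 − f) ≈ 1/0.8886 ≈ 1.1254.
Each bolus raises the concentration by D/Vd = 612/57 ≈ 10.737 mg/L.
Cmax,ss = C₀/(1 − f) ≈ 10.737/0.8886 ≈ 12.083 mg/L.
One interval later, Cmin,ss = Cmax,ss·e^(−kτ) ≈ 12.083 × 0.1114 ≈ 1.346 mg/L.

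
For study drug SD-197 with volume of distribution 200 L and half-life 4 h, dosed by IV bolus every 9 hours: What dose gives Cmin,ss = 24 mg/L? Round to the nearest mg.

τ/t½ = 9/4 ≈ 2.25, so f = (1/2)^(9/4) ≈ 0.210224.
Cmin,ss = (D/Vd)·f/(1−f), so D = Cmin,ss·Vd·(1−f)/f.
D = 24 × 200 × (1−f)/f ≈ 24 × 200 × 3.75683 ≈ 18032.78 mg.

18033 mg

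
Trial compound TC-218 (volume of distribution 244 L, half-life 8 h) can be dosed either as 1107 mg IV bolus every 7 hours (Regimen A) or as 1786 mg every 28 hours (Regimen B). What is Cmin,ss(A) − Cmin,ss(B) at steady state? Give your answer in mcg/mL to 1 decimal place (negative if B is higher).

4.7 mcg/mL

Regimen A: f = (1/2)^(7/8) ≈ 0.5453; Cmin,ss = (1107/244)·f/(1−f) ≈ 5.441 mcg/mL.
Regimen B: f = (1/2)^(28/8) ≈ 0.0884; Cmin,ss = (1786/244)·f/(1−f) ≈ 0.710 mcg/mL.
Difference ≈ 5.441 − 0.710 ≈ 4.731 mcg/mL.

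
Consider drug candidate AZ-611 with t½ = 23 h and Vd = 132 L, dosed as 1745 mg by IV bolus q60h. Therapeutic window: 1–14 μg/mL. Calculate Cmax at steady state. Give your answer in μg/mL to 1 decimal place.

τ/t½ = 60/23 ≈ 2.6087, so fraction remaining f = (1/2)^(60/23) ≈ 0.1639.
Accumulation ratio R = 1/(1 − f) ≈ 1/0.8361 ≈ 1.1960.
Each bolus raises the concentration by D/Vd = 1745/132 ≈ 13.220 μg/mL.
Steady-state peak Cmax,ss = C₀·R ≈ 13.220 × 1.1960 ≈ 15.811 μg/mL.
Peak 15.8 μg/mL vs MTC 14 μg/mL: exceeds toxic threshold.

15.8 μg/mL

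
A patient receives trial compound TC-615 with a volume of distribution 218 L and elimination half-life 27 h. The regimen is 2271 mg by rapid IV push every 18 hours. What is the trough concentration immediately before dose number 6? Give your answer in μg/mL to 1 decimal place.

f = (1/2)^(τ/t½) = (1/2)^(18/27) ≈ 0.6300.
C₀ = D/Vd = 2271/218 ≈ 10.417 μg/mL.
Before the 6th dose, 5 doses have been given. Superposition: Cmin = C₀·(f + f² + … + f^5).
≈ 10.417 × (0.6300 + 0.3969 + 0.2500 + 0.1575 + 0.0992) ≈ 10.417 × 1.5336 ≈ 15.976 μg/mL.

16.0 μg/mL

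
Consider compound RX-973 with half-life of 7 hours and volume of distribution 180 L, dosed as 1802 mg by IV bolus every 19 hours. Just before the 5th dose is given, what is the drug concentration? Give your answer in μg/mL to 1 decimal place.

1.8 μg/mL

f = (1/2)^(τ/t½) = (1/2)^(19/7) ≈ 0.1524.
C₀ = D/Vd = 1802/180 ≈ 10.011 μg/mL.
Before the 5th dose, 4 doses have been given. Superposition: Cmin = C₀·(f + f² + … + f^4).
≈ 10.011 × (0.1524 + 0.0232 + 0.0035 + 0.0005) ≈ 10.011 × 0.1796 ≈ 1.798 μg/mL.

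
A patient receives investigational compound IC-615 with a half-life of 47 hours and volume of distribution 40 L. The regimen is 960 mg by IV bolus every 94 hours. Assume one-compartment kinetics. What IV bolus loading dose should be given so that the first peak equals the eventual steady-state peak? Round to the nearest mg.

1280 mg

f = (1/2)^(94/47) ≈ 0.250000; accumulation ratio R = 1/(1−f) ≈ 1.33333.
Loading dose to hit Cmax,ss on first dose: D_load = D_maint·R ≈ 960 × 1.33333 ≈ 1280.00 mg.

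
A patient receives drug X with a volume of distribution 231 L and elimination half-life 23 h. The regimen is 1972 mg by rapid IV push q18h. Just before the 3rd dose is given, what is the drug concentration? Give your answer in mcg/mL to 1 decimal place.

f = (1/2)^(τ/t½) = (1/2)^(18/23) ≈ 0.5813.
C₀ = D/Vd = 1972/231 ≈ 8.537 mcg/mL.
Before the 3rd dose, 2 doses have been given. Superposition: Cmin = C₀·(f + f²).
≈ 8.537 × (0.5813 + 0.3379) ≈ 8.537 × 0.9192 ≈ 7.847 mcg/mL.

7.8 mcg/mL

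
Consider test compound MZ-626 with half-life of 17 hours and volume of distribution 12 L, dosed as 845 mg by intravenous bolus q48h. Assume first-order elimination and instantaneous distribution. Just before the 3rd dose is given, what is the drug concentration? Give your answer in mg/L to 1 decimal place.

f = (1/2)^(τ/t½) = (1/2)^(48/17) ≈ 0.1413.
C₀ = D/Vd = 845/12 ≈ 70.417 mg/L.
Before the 3rd dose, 2 doses have been given. Superposition: Cmin = C₀·(f + f²).
≈ 70.417 × (0.1413 + 0.0200) ≈ 70.417 × 0.1613 ≈ 11.358 mg/L.

11.4 mg/L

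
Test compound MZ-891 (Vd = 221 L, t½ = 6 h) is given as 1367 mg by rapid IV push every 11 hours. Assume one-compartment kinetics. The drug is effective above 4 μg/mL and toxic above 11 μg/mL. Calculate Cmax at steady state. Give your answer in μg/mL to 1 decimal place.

Over one 11-h interval, 11/6 ≈ 1.8333 half-lives elapse, leaving f ≈ 0.2806 of each dose.
At steady state, accumulation factor R = 1/(1 − e^(−kτ)) ≈ 1.3900.
Single-dose peak C₀ = D/Vd = 1367/221 ≈ 6.186 μg/mL.
Steady-state peak Cmax,ss = C₀·R ≈ 6.186 × 1.3900 ≈ 8.599 μg/mL.
Peak 8.6 μg/mL vs MTC 11 μg/mL: below toxic threshold.

8.6 μg/mL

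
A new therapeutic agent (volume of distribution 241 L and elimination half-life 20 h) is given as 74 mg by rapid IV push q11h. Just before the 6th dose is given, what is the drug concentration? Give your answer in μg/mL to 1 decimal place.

f = (1/2)^(τ/t½) = (1/2)^(11/20) ≈ 0.6830.
C₀ = D/Vd = 74/241 ≈ 0.307 μg/mL.
Before the 6th dose, 5 doses have been given. Superposition: Cmin = C₀·(f + f² + … + f^5).
≈ 0.307 × (0.6830 + 0.4665 + 0.3186 + 0.2176 + 0.1486) ≈ 0.307 × 1.8343 ≈ 0.563 μg/mL.

0.6 μg/mL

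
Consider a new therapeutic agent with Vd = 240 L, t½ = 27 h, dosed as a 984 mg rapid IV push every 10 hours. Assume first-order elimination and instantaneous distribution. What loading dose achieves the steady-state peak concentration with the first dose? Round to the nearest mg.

f = (1/2)^(10/27) ≈ 0.773584; accumulation ratio R = 1/(1−f) ≈ 4.41665.
Loading dose to hit Cmax,ss on first dose: D_load = D_maint·R ≈ 984 × 4.41665 ≈ 4345.98 mg.

4346 mg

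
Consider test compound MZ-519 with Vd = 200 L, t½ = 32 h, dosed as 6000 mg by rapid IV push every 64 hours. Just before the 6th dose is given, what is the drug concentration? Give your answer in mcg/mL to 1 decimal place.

f = (1/2)^(τ/t½) = (1/2)^(64/32) ≈ 0.2500.
C₀ = D/Vd = 6000/200 ≈ 30.000 mcg/mL.
Before the 6th dose, 5 doses have been given. Superposition: Cmin = C₀·(f + f² + … + f^5).
≈ 30.000 × (0.2500 + 0.0625 + 0.0156 + 0.0039 + 0.0010) ≈ 30.000 × 0.3330 ≈ 9.990 mcg/mL.

10.0 mcg/mL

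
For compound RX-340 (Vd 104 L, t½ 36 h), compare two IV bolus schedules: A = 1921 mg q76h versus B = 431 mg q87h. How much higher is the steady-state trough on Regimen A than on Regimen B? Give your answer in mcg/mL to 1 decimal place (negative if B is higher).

Regimen A: f = (1/2)^(76/36) ≈ 0.2315; Cmin,ss = (1921/104)·f/(1−f) ≈ 5.564 mcg/mL.
Regimen B: f = (1/2)^(87/36) ≈ 0.1873; Cmin,ss = (431/104)·f/(1−f) ≈ 0.955 mcg/mL.
Difference ≈ 5.564 − 0.955 ≈ 4.609 mcg/mL.

4.6 mcg/mL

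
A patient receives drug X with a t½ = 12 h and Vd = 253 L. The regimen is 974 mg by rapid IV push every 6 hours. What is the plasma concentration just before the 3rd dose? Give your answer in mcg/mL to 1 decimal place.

f = (1/2)^(τ/t½) = (1/2)^(6/12) ≈ 0.7071.
C₀ = D/Vd = 974/253 ≈ 3.850 mcg/mL.
Before the 3rd dose, 2 doses have been given. Superposition: Cmin = C₀·(f + f²).
≈ 3.850 × (0.7071 + 0.5000) ≈ 3.850 × 1.2071 ≈ 4.647 mcg/mL.

4.6 mcg/mL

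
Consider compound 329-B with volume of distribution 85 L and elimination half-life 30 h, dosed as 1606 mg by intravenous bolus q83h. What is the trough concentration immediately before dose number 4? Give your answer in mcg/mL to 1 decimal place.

3.2 mcg/mL

f = (1/2)^(τ/t½) = (1/2)^(83/30) ≈ 0.1469.
C₀ = D/Vd = 1606/85 ≈ 18.894 mcg/mL.
Before the 4th dose, 3 doses have been given. Superposition: Cmin = C₀·(f + f² + … + f^3).
≈ 18.894 × (0.1469 + 0.0216 + 0.0032) ≈ 18.894 × 0.1717 ≈ 3.244 mcg/mL.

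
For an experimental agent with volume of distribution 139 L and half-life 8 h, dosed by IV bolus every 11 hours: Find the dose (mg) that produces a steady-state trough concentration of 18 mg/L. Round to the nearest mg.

3987 mg

τ/t½ = 11/8 ≈ 1.375, so f = (1/2)^(11/8) ≈ 0.385553.
Cmin,ss = (D/Vd)·f/(1−f), so D = Cmin,ss·Vd·(1−f)/f.
D = 18 × 139 × (1−f)/f ≈ 18 × 139 × 1.59368 ≈ 3987.39 mg.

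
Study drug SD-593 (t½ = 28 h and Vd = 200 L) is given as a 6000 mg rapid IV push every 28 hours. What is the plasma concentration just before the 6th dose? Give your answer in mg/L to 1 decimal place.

29.1 mg/L

f = (1/2)^(τ/t½) = (1/2)^(28/28) ≈ 0.5000.
C₀ = D/Vd = 6000/200 ≈ 30.000 mg/L.
Before the 6th dose, 5 doses have been given. Superposition: Cmin = C₀·(f + f² + … + f^5).
≈ 30.000 × (0.5000 + 0.2500 + 0.1250 + 0.0625 + 0.0313) ≈ 30.000 × 0.9688 ≈ 29.064 mg/L.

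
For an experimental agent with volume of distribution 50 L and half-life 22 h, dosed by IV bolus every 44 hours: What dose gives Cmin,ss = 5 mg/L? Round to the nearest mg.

750 mg

τ/t½ = 44/22 ≈ 2, so f = (1/2)^(44/22) ≈ 0.250000.
Cmin,ss = (D/Vd)·f/(1−f), so D = Cmin,ss·Vd·(1−f)/f.
D = 5 × 50 × (1−f)/f ≈ 5 × 50 × 3.00000 ≈ 750.00 mg.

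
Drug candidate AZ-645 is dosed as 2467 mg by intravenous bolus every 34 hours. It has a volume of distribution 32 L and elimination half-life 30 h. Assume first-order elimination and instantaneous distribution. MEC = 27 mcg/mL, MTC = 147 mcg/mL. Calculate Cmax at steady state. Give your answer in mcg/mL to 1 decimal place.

141.7 mcg/mL

Over one 34-h interval, 34/30 ≈ 1.1333 half-lives elapse, leaving f ≈ 0.4559 of each dose.
Accumulation ratio R = 1/(1 − f) ≈ 1/0.5441 ≈ 1.8379.
Single-dose peak C₀ = D/Vd = 2467/32 ≈ 77.094 mcg/mL.
Cmax,ss = C₀/(1 − f) ≈ 77.094/0.5441 ≈ 141.691 mcg/mL.
Peak 141.7 mcg/mL vs MTC 147 mcg/mL: below toxic threshold.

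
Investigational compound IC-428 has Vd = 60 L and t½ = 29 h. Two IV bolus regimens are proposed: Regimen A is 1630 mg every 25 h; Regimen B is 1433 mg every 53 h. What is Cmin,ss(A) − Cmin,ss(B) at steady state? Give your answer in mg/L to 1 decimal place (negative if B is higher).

Regimen A: f = (1/2)^(25/29) ≈ 0.5502; Cmin,ss = (1630/60)·f/(1−f) ≈ 33.231 mg/L.
Regimen B: f = (1/2)^(53/29) ≈ 0.2817; Cmin,ss = (1433/60)·f/(1−f) ≈ 9.366 mg/L.
Difference ≈ 33.231 − 9.366 ≈ 23.865 mg/L.

23.9 mg/L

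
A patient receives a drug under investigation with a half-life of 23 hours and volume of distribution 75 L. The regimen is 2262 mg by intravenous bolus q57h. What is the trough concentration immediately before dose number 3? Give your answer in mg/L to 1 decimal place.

f = (1/2)^(τ/t½) = (1/2)^(57/23) ≈ 0.1795.
C₀ = D/Vd = 2262/75 ≈ 30.160 mg/L.
Before the 3rd dose, 2 doses have been given. Superposition: Cmin = C₀·(f + f²).
≈ 30.160 × (0.1795 + 0.0322) ≈ 30.160 × 0.2117 ≈ 6.385 mg/L.

6.4 mg/L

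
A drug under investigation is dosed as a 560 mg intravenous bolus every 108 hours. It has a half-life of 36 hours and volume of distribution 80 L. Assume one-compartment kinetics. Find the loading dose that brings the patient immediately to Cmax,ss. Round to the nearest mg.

640 mg

f = (1/2)^(108/36) ≈ 0.125000; accumulation ratio R = 1/(1−f) ≈ 1.14286.
Loading dose to hit Cmax,ss on first dose: D_load = D_maint·R ≈ 560 × 1.14286 ≈ 640.00 mg.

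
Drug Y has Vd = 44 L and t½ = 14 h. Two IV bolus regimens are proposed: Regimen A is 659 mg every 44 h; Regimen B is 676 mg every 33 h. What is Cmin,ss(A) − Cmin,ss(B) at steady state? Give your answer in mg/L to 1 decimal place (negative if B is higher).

-1.8 mg/L

Regimen A: f = (1/2)^(44/14) ≈ 0.1132; Cmin,ss = (659/44)·f/(1−f) ≈ 1.912 mg/L.
Regimen B: f = (1/2)^(33/14) ≈ 0.1952; Cmin,ss = (676/44)·f/(1−f) ≈ 3.726 mg/L.
Difference ≈ 1.912 − 3.726 ≈ -1.814 mg/L.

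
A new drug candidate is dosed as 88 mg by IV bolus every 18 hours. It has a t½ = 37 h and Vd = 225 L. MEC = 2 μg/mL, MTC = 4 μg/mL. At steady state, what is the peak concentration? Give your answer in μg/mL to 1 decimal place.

τ/t½ = 18/37 ≈ 0.48649, so fraction remaining f = (1/2)^(18/37) ≈ 0.7138.
At steady state, accumulation factor R = 1/(1 − e^(−kτ)) ≈ 3.4941.
Each bolus raises the concentration by D/Vd = 88/225 ≈ 0.391 μg/mL.
Steady-state peak Cmax,ss = C₀·R ≈ 0.391 × 3.4941 ≈ 1.366 μg/mL.
Peak 1.4 μg/mL vs MTC 4 μg/mL: below toxic threshold.

1.4 μg/mL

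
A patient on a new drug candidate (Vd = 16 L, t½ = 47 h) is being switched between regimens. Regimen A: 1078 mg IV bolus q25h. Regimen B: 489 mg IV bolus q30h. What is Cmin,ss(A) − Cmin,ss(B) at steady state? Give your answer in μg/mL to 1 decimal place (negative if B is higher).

Regimen A: f = (1/2)^(25/47) ≈ 0.6916; Cmin,ss = (1078/16)·f/(1−f) ≈ 151.091 μg/mL.
Regimen B: f = (1/2)^(30/47) ≈ 0.6425; Cmin,ss = (489/16)·f/(1−f) ≈ 54.927 μg/mL.
Difference ≈ 151.091 − 54.927 ≈ 96.164 μg/mL.

96.2 μg/mL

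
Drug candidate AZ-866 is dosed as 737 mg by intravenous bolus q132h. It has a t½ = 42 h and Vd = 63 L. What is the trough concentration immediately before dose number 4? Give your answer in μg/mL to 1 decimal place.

f = (1/2)^(τ/t½) = (1/2)^(132/42) ≈ 0.1132.
C₀ = D/Vd = 737/63 ≈ 11.698 μg/mL.
Before the 4th dose, 3 doses have been given. Superposition: Cmin = C₀·(f + f² + … + f^3).
≈ 11.698 × (0.1132 + 0.0128 + 0.0015) ≈ 11.698 × 0.1275 ≈ 1.491 μg/mL.

1.5 μg/mL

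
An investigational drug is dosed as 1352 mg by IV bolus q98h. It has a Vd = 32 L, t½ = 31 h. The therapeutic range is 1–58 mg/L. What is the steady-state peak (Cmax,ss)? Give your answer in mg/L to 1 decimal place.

47.6 mg/L

τ/t½ = 98/31 ≈ 3.1613, so fraction remaining f = (1/2)^(98/31) ≈ 0.1118.
At steady state, accumulation factor R = 1/(1 − e^(−kτ)) ≈ 1.1259.
Each bolus raises the concentration by D/Vd = 1352/32 ≈ 42.250 mg/L.
Steady-state peak Cmax,ss = C₀·R ≈ 42.250 × 1.1259 ≈ 47.569 mg/L.
Peak 47.6 mg/L vs MTC 58 mg/L: below toxic threshold.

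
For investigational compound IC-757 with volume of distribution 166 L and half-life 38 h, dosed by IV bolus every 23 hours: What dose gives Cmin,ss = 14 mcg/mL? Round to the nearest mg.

τ/t½ = 23/38 ≈ 0.60526, so f = (1/2)^(23/38) ≈ 0.657351.
Cmin,ss = (D/Vd)·f/(1−f), so D = Cmin,ss·Vd·(1−f)/f.
D = 14 × 166 × (1−f)/f ≈ 14 × 166 × 0.52126 ≈ 1211.41 mg.

1211 mg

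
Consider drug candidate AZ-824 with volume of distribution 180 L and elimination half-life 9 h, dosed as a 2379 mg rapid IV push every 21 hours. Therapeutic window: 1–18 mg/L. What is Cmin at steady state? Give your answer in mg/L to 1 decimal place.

3.3 mg/L

τ/t½ = 21/9 ≈ 2.3333, so fraction remaining f = (1/2)^(21/9) ≈ 0.1984.
Accumulation ratio R = 1/(1 − f) ≈ 1/0.8016 ≈ 1.2475.
Each bolus raises the concentration by D/Vd = 2379/180 ≈ 13.217 mg/L.
Steady-state peak Cmax,ss = C₀·R ≈ 13.217 × 1.2475 ≈ 16.488 mg/L.
Steady-state trough Cmin,ss = Cmax,ss·f ≈ 16.488 × 0.1984 ≈ 3.271 mg/L.
Trough 3.3 mg/L vs MEC 1 mg/L: adequate.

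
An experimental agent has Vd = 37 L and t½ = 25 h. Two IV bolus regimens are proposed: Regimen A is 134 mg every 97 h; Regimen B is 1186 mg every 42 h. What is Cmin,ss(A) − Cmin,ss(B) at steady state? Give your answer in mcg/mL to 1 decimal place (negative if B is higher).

Regimen A: f = (1/2)^(97/25) ≈ 0.0679; Cmin,ss = (134/37)·f/(1−f) ≈ 0.264 mcg/mL.
Regimen B: f = (1/2)^(42/25) ≈ 0.3121; Cmin,ss = (1186/37)·f/(1−f) ≈ 14.543 mcg/mL.
Difference ≈ 0.264 − 14.543 ≈ -14.279 mcg/mL.

-14.3 mcg/mL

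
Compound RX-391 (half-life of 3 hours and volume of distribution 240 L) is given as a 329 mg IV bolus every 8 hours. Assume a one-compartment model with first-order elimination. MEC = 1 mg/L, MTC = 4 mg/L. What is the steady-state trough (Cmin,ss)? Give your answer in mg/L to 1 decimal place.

0.3 mg/L

Over one 8-h interval, 8/3 ≈ 2.6667 half-lives elapse, leaving f ≈ 0.1575 of each dose.
Accumulation ratio R = 1/(1 − f) ≈ 1/0.8425 ≈ 1.1869.
Single-dose peak C₀ = D/Vd = 329/240 ≈ 1.371 mg/L.
Cmax,ss = C₀/(1 − f) ≈ 1.371/0.8425 ≈ 1.627 mg/L.
Steady-state trough Cmin,ss = Cmax,ss·f ≈ 1.627 × 0.1575 ≈ 0.256 mg/L.
Trough 0.3 mg/L vs MEC 1 mg/L: subtherapeutic.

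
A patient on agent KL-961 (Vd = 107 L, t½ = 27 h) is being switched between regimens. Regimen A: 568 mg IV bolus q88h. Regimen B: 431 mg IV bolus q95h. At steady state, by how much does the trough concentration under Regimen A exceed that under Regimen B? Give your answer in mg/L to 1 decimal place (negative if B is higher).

Regimen A: f = (1/2)^(88/27) ≈ 0.1044; Cmin,ss = (568/107)·f/(1−f) ≈ 0.619 mg/L.
Regimen B: f = (1/2)^(95/27) ≈ 0.0873; Cmin,ss = (431/107)·f/(1−f) ≈ 0.385 mg/L.
Difference ≈ 0.619 − 0.385 ≈ 0.234 mg/L.

0.2 mg/L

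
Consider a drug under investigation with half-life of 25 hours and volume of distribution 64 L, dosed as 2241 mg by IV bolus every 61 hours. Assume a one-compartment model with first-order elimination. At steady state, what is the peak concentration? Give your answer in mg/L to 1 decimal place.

42.9 mg/L

k = ln2/t½ = ln2/25 ≈ 0.027726 h⁻¹; fraction remaining f = e^(−kτ) = e^(−0.027726×61) ≈ 0.1843.
Accumulation ratio R = 1/(1 − f) ≈ 1/0.8157 ≈ 1.2259.
Single-dose peak C₀ = D/Vd = 2241/64 ≈ 35.016 mg/L.
Cmax,ss = C₀/(1 − f) ≈ 35.016/0.8157 ≈ 42.928 mg/L.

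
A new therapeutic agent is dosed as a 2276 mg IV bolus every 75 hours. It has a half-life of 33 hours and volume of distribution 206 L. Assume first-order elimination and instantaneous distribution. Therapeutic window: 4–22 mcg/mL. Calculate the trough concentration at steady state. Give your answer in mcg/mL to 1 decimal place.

Over one 75-h interval, 75/33 ≈ 2.2727 half-lives elapse, leaving f ≈ 0.2069 of each dose.
Accumulation ratio R = 1/(1 − f) ≈ 1/0.7931 ≈ 1.2609.
Each bolus raises the concentration by D/Vd = 2276/206 ≈ 11.049 mcg/mL.
Steady-state peak Cmax,ss = C₀·R ≈ 11.049 × 1.2609 ≈ 13.932 mcg/mL.
One interval later, Cmin,ss = Cmax,ss·e^(−kτ) ≈ 13.932 × 0.2069 ≈ 2.883 mcg/mL.
Trough 2.9 mcg/mL vs MEC 4 mcg/mL: subtherapeutic.

2.9 mcg/mL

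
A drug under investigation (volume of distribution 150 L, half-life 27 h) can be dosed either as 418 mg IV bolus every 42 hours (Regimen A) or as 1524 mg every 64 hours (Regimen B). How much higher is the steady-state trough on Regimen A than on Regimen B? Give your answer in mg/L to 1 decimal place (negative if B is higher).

-1.0 mg/L

Regimen A: f = (1/2)^(42/27) ≈ 0.3402; Cmin,ss = (418/150)·f/(1−f) ≈ 1.437 mg/L.
Regimen B: f = (1/2)^(64/27) ≈ 0.1934; Cmin,ss = (1524/150)·f/(1−f) ≈ 2.436 mg/L.
Difference ≈ 1.437 − 2.436 ≈ -0.999 mg/L.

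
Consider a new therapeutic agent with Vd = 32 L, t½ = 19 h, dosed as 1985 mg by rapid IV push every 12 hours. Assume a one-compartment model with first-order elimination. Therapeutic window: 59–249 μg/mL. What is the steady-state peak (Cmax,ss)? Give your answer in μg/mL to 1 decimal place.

175.0 μg/mL

k = ln2/t½ = ln2/19 ≈ 0.036481 h⁻¹; fraction remaining f = e^(−kτ) = e^(−0.036481×12) ≈ 0.6455.
At steady state, accumulation factor R = 1/(1 − e^(−kτ)) ≈ 2.8209.
Single-dose peak C₀ = D/Vd = 1985/32 ≈ 62.031 μg/mL.
Steady-state peak Cmax,ss = C₀·R ≈ 62.031 × 2.8209 ≈ 174.983 μg/mL.
Peak 175.0 μg/mL vs MTC 249 μg/mL: below toxic threshold.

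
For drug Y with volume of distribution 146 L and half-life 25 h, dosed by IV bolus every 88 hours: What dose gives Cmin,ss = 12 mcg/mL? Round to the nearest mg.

18346 mg

τ/t½ = 88/25 ≈ 3.52, so f = (1/2)^(88/25) ≈ 0.087171.
Cmin,ss = (D/Vd)·f/(1−f), so D = Cmin,ss·Vd·(1−f)/f.
D = 12 × 146 × (1−f)/f ≈ 12 × 146 × 10.47171 ≈ 18346.44 mg.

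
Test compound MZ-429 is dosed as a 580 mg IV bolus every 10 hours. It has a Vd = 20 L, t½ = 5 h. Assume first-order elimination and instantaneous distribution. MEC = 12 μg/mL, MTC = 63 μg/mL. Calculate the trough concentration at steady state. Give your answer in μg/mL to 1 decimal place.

9.7 μg/mL

τ = 10 h = 2 half-lives, so f = (1/2)^2 = 0.25.
Accumulation ratio R = 1/(1 − f) = 1/0.75 = 4/3.
Single-dose peak C₀ = D/Vd = 580/20 = 29 μg/mL.
Steady-state peak Cmax,ss = C₀·R = 29 × 4/3 ≈ 38.667 μg/mL.
Steady-state trough Cmin,ss = Cmax,ss·f ≈ 38.667 × 0.25 ≈ 9.667 μg/mL.
Trough 9.7 μg/mL vs MEC 12 μg/mL: subtherapeutic.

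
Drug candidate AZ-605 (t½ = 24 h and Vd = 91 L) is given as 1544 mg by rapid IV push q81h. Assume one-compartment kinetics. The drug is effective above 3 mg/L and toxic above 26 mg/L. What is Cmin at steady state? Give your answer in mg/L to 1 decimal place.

1.8 mg/L

k = ln2/t½ = ln2/24 ≈ 0.028881 h⁻¹; fraction remaining f = e^(−kτ) = e^(−0.028881×81) ≈ 0.0964.
At steady state, accumulation factor R = 1/(1 − e^(−kτ)) ≈ 1.1067.
Single-dose peak C₀ = D/Vd = 1544/91 ≈ 16.967 mg/L.
Steady-state peak Cmax,ss = C₀·R ≈ 16.967 × 1.1067 ≈ 18.777 mg/L.
Steady-state trough Cmin,ss = Cmax,ss·f ≈ 18.777 × 0.0964 ≈ 1.810 mg/L.
Trough 1.8 mg/L vs MEC 3 mg/L: subtherapeutic.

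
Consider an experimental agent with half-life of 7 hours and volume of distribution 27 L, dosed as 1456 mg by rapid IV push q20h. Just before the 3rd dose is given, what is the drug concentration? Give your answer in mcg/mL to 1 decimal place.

f = (1/2)^(τ/t½) = (1/2)^(20/7) ≈ 0.1380.
C₀ = D/Vd = 1456/27 ≈ 53.926 mcg/mL.
Before the 3rd dose, 2 doses have been given. Superposition: Cmin = C₀·(f + f²).
≈ 53.926 × (0.1380 + 0.0190) ≈ 53.926 × 0.1570 ≈ 8.466 mcg/mL.

8.5 mcg/mL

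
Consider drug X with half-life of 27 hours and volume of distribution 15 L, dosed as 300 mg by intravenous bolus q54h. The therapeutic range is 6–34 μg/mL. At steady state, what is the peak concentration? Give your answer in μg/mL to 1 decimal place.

The dosing interval is 2 half-lives, so f = 2^(−2) = 0.25.
At steady state, R = 1/(1 − 0.25) = 4/3.
Single-dose peak C₀ = D/Vd = 300/15 = 20 μg/mL.
Steady-state peak Cmax,ss = C₀·R = 20 × 4/3 ≈ 26.667 μg/mL.
Peak 26.7 μg/mL vs MTC 34 μg/mL: below toxic threshold.

26.7 μg/mL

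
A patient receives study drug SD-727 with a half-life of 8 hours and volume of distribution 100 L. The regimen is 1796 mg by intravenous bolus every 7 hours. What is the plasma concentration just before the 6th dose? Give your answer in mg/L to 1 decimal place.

20.5 mg/L

f = (1/2)^(τ/t½) = (1/2)^(7/8) ≈ 0.5453.
C₀ = D/Vd = 1796/100 ≈ 17.960 mg/L.
Before the 6th dose, 5 doses have been given. Superposition: Cmin = C₀·(f + f² + … + f^5).
≈ 17.960 × (0.5453 + 0.2974 + 0.1621 + 0.0884 + 0.0482) ≈ 17.960 × 1.1414 ≈ 20.500 mg/L.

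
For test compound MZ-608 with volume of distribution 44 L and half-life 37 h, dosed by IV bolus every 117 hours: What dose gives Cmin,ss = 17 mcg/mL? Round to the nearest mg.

5948 mg

τ/t½ = 117/37 ≈ 3.1622, so f = (1/2)^(117/37) ≈ 0.111711.
Cmin,ss = (D/Vd)·f/(1−f), so D = Cmin,ss·Vd·(1−f)/f.
D = 17 × 44 × (1−f)/f ≈ 17 × 44 × 7.95167 ≈ 5947.85 mg.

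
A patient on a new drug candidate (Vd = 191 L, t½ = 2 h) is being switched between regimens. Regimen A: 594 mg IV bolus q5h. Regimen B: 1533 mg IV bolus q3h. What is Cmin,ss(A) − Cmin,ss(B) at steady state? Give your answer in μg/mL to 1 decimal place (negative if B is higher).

Regimen A: f = (1/2)^(5/2) ≈ 0.1768; Cmin,ss = (594/191)·f/(1−f) ≈ 0.668 μg/mL.
Regimen B: f = (1/2)^(3/2) ≈ 0.3536; Cmin,ss = (1533/191)·f/(1−f) ≈ 4.391 μg/mL.
Difference ≈ 0.668 − 4.391 ≈ -3.723 μg/mL.

-3.7 μg/mL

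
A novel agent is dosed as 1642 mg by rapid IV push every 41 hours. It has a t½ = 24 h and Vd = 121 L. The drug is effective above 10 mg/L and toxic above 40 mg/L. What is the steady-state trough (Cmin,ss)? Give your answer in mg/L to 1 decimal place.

k = ln2/t½ = ln2/24 ≈ 0.028881 h⁻¹; fraction remaining f = e^(−kτ) = e^(−0.028881×41) ≈ 0.3060.
Accumulation ratio R = 1/(1 − f) ≈ 1/0.6940 ≈ 1.4409.
Single-dose peak C₀ = D/Vd = 1642/121 ≈ 13.570 mg/L.
Steady-state peak Cmax,ss = C₀·R ≈ 13.570 × 1.4409 ≈ 19.553 mg/L.
One interval later, Cmin,ss = Cmax,ss·e^(−kτ) ≈ 19.553 × 0.3060 ≈ 5.983 mg/L.
Trough 6.0 mg/L vs MEC 10 mg/L: subtherapeutic.

6.0 mg/L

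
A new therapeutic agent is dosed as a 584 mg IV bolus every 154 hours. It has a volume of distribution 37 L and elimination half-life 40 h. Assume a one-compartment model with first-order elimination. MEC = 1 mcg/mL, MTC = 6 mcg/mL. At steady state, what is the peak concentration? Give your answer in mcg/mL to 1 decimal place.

Over one 154-h interval, 154/40 ≈ 3.85 half-lives elapse, leaving f ≈ 0.0693 of each dose.
Accumulation ratio R = 1/(1 − f) ≈ 1/0.9307 ≈ 1.0745.
Each bolus raises the concentration by D/Vd = 584/37 ≈ 15.784 mcg/mL.
Steady-state peak Cmax,ss = C₀·R ≈ 15.784 × 1.0745 ≈ 16.960 mcg/mL.
Peak 17.0 mcg/mL vs MTC 6 mcg/mL: exceeds toxic threshold.

17.0 mcg/mL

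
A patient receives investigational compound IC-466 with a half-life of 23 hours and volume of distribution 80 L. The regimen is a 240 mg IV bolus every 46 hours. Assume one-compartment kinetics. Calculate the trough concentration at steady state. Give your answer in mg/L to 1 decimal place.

The dosing interval is 2 half-lives, so f = 2^(−2) = 0.25.
Accumulation ratio R = 1/(1 − f) = 1/0.75 = 4/3.
Single-dose peak C₀ = D/Vd = 240/80 = 3 mg/L.
Steady-state peak Cmax,ss = C₀·R = 3 × 4/3 ≈ 4.000 mg/L.
Steady-state trough Cmin,ss = Cmax,ss·f ≈ 4.000 × 0.25 ≈ 1.000 mg/L.

1.0 mg/L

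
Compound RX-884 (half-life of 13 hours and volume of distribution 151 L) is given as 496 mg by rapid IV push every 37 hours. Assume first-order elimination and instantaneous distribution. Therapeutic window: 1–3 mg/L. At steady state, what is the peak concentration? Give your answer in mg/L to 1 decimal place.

Over one 37-h interval, 37/13 ≈ 2.8462 half-lives elapse, leaving f ≈ 0.1391 of each dose.
At steady state, accumulation factor R = 1/(1 − e^(−kτ)) ≈ 1.1616.
Single-dose peak C₀ = D/Vd = 496/151 ≈ 3.285 mg/L.
Cmax,ss = C₀/(1 − f) ≈ 3.285/0.8609 ≈ 3.816 mg/L.
Peak 3.8 mg/L vs MTC 3 mg/L: exceeds toxic threshold.

3.8 mg/L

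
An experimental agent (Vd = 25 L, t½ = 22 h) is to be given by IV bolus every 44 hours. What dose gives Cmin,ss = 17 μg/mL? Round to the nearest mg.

τ/t½ = 44/22 ≈ 2, so f = (1/2)^(44/22) ≈ 0.250000.
Cmin,ss = (D/Vd)·f/(1−f), so D = Cmin,ss·Vd·(1−f)/f.
D = 17 × 25 × (1−f)/f ≈ 17 × 25 × 3.00000 ≈ 1275.00 mg.

1275 mg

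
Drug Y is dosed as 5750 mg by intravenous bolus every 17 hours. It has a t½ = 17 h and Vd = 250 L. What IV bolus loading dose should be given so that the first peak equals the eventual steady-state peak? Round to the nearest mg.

11500 mg

f = (1/2)^(17/17) ≈ 0.500000; accumulation ratio R = 1/(1−f) ≈ 2.00000.
Loading dose to hit Cmax,ss on first dose: D_load = D_maint·R ≈ 5750 × 2.00000 ≈ 11500.00 mg.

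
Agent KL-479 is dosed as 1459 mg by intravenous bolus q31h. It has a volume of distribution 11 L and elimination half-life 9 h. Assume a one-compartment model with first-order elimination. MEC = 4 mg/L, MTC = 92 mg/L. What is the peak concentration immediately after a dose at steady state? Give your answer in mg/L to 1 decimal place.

146.1 mg/L

τ/t½ = 31/9 ≈ 3.4444, so fraction remaining f = (1/2)^(31/9) ≈ 0.0919.
At steady state, accumulation factor R = 1/(1 − e^(−kτ)) ≈ 1.1012.
Single-dose peak C₀ = D/Vd = 1459/11 ≈ 132.636 mg/L.
Steady-state peak Cmax,ss = C₀·R ≈ 132.636 × 1.1012 ≈ 146.059 mg/L.
Peak 146.1 mg/L vs MTC 92 mg/L: exceeds toxic threshold.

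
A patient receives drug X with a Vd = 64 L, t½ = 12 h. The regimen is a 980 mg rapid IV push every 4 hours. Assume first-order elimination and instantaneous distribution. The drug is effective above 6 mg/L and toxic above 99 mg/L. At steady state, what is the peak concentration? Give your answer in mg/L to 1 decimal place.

Over one 4-h interval, 4/12 ≈ 0.33333 half-lives elapse, leaving f ≈ 0.7937 of each dose.
At steady state, accumulation factor R = 1/(1 − e^(−kτ)) ≈ 4.8473.
Single-dose peak C₀ = D/Vd = 980/64 ≈ 15.312 mg/L.
Steady-state peak Cmax,ss = C₀·R ≈ 15.312 × 4.8473 ≈ 74.222 mg/L.
Peak 74.2 mg/L vs MTC 99 mg/L: below toxic threshold.

74.2 mg/L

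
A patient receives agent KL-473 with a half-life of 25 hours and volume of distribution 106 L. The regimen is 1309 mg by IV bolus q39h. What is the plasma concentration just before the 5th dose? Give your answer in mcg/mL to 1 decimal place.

f = (1/2)^(τ/t½) = (1/2)^(39/25) ≈ 0.3392.
C₀ = D/Vd = 1309/106 ≈ 12.349 mcg/mL.
Before the 5th dose, 4 doses have been given. Superposition: Cmin = C₀·(f + f² + … + f^4).
≈ 12.349 × (0.3392 + 0.1151 + 0.0390 + 0.0132) ≈ 12.349 × 0.5065 ≈ 6.255 mcg/mL.

6.3 mcg/mL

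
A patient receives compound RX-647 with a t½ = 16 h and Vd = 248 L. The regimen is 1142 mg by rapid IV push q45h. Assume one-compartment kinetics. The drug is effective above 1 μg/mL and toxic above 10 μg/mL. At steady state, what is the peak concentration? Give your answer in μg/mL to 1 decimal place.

Over one 45-h interval, 45/16 ≈ 2.8125 half-lives elapse, leaving f ≈ 0.1423 of each dose.
Accumulation ratio R = 1/(1 − f) ≈ 1/0.8577 ≈ 1.1659.
Single-dose peak C₀ = D/Vd = 1142/248 ≈ 4.605 μg/mL.
Cmax,ss = C₀/(1 − f) ≈ 4.605/0.8577 ≈ 5.369 μg/mL.
Peak 5.4 μg/mL vs MTC 10 μg/mL: below toxic threshold.

5.4 μg/mL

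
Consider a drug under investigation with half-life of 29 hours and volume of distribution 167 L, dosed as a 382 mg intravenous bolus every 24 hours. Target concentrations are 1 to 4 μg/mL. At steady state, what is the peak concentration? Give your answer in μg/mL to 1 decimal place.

5.2 μg/mL

k = ln2/t½ = ln2/29 ≈ 0.023902 h⁻¹; fraction remaining f = e^(−kτ) = e^(−0.023902×24) ≈ 0.5635.
At steady state, accumulation factor R = 1/(1 − e^(−kτ)) ≈ 2.2910.
Each bolus raises the concentration by D/Vd = 382/167 ≈ 2.287 μg/mL.
Steady-state peak Cmax,ss = C₀·R ≈ 2.287 × 2.2910 ≈ 5.240 μg/mL.
Peak 5.2 μg/mL vs MTC 4 μg/mL: exceeds toxic threshold.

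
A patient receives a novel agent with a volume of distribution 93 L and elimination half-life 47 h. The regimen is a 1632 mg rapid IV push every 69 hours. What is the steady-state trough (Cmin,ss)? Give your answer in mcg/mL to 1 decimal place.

9.9 mcg/mL

k = ln2/t½ = ln2/47 ≈ 0.014748 h⁻¹; fraction remaining f = e^(−kτ) = e^(−0.014748×69) ≈ 0.3615.
At steady state, accumulation factor R = 1/(1 − e^(−kτ)) ≈ 1.5662.
Each bolus raises the concentration by D/Vd = 1632/93 ≈ 17.548 mcg/mL.
Steady-state peak Cmax,ss = C₀·R ≈ 17.548 × 1.5662 ≈ 27.484 mcg/mL.
One interval later, Cmin,ss = Cmax,ss·e^(−kτ) ≈ 27.484 × 0.3615 ≈ 9.935 mcg/mL.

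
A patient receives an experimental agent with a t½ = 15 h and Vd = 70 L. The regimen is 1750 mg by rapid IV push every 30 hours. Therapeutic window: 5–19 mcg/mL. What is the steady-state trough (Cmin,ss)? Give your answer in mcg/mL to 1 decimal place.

τ = 30 h = 2 half-lives, so f = (1/2)^2 = 0.25.
At steady state, R = 1/(1 − 0.25) = 4/3.
Single-dose peak C₀ = D/Vd = 1750/70 = 25 mcg/mL.
Steady-state peak Cmax,ss = C₀·R = 25 × 4/3 ≈ 33.333 mcg/mL.
Steady-state trough Cmin,ss = Cmax,ss·f ≈ 33.333 × 0.25 ≈ 8.333 mcg/mL.
Trough 8.3 mcg/mL vs MEC 5 mcg/mL: adequate.

8.3 mcg/mL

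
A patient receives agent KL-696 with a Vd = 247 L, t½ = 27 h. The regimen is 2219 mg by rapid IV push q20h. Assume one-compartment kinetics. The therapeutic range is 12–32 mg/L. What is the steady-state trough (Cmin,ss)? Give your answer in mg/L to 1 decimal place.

Over one 20-h interval, 20/27 ≈ 0.74074 half-lives elapse, leaving f ≈ 0.5984 of each dose.
Single-dose peak C₀ = D/Vd = 2219/247 ≈ 8.984 mg/L.
Steady-state trough Cmin,ss = C₀·f/(1−f) ≈ 8.984 × 0.5984/0.4016 ≈ 13.387 mg/L.
Trough 13.4 mg/L vs MEC 12 mg/L: adequate.

13.4 mg/L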